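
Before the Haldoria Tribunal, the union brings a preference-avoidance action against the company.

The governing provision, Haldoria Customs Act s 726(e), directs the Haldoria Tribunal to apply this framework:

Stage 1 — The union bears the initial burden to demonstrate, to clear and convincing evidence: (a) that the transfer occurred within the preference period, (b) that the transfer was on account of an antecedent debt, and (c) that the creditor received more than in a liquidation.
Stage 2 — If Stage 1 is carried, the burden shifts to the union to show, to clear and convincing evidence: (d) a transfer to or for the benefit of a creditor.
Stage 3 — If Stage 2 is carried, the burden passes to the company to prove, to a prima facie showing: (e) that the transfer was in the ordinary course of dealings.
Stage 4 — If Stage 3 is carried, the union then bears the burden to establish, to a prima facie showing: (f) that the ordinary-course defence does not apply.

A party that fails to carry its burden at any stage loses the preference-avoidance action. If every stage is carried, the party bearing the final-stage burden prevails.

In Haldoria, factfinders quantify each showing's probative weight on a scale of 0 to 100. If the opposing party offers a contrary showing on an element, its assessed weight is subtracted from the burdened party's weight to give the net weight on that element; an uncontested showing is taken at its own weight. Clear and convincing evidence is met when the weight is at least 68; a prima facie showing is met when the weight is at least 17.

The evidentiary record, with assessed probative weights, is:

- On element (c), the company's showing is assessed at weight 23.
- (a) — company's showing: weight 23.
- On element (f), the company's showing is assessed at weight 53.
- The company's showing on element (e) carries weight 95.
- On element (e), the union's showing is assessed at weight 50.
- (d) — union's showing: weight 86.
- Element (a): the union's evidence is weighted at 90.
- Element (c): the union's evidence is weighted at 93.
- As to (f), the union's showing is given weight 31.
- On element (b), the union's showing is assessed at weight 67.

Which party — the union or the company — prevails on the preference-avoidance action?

At Stage 1 the union must meet clear and convincing evidence (weight is at least 68): on (a) the weight is 90 less the opposing 23 gives net 67, which does not reach 68, so (a) does not meet the standard; on (b) the weight is 67, which does not reach 68, so (b) does not meet the standard; on (c) the weight is 93 less the opposing 23 gives net 70, which does reach 68, so (c) meets the standard.
  Not every element is met, so the union fails to carry Stage 1.
So the company prevails.

company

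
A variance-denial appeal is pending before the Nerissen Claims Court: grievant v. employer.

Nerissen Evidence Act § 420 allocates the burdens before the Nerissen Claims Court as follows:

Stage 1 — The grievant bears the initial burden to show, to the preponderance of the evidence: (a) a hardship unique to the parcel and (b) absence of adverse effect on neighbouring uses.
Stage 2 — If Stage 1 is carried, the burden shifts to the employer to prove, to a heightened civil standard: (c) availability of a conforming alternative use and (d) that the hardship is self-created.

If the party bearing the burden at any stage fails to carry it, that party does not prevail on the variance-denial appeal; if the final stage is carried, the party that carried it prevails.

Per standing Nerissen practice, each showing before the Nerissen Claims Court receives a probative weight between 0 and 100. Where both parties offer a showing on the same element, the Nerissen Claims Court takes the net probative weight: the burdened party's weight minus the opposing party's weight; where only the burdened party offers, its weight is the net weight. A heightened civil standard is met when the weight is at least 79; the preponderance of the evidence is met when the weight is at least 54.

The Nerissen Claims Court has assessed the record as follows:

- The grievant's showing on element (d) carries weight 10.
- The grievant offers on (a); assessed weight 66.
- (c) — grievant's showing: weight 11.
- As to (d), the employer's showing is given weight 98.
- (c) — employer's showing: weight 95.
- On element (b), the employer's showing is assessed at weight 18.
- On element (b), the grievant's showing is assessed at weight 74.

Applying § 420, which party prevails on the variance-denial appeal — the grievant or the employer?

employer

Stage 1 (grievant, the preponderance of the evidence, weight is at least 54): (a) 66 ≥ 54 — meets; (b) net 74−18=56 ≥ 54 — meets.
  The grievant carries Stage 1; the employer now bears the burden.
Stage 2 (employer, a heightened civil standard, weight is at least 79): (c) net 95−11=84 ≥ 79 — meets; (d) net 98−10=88 ≥ 79 — meets.
  All elements met at the final stage.
With every stage satisfied, the employer prevails.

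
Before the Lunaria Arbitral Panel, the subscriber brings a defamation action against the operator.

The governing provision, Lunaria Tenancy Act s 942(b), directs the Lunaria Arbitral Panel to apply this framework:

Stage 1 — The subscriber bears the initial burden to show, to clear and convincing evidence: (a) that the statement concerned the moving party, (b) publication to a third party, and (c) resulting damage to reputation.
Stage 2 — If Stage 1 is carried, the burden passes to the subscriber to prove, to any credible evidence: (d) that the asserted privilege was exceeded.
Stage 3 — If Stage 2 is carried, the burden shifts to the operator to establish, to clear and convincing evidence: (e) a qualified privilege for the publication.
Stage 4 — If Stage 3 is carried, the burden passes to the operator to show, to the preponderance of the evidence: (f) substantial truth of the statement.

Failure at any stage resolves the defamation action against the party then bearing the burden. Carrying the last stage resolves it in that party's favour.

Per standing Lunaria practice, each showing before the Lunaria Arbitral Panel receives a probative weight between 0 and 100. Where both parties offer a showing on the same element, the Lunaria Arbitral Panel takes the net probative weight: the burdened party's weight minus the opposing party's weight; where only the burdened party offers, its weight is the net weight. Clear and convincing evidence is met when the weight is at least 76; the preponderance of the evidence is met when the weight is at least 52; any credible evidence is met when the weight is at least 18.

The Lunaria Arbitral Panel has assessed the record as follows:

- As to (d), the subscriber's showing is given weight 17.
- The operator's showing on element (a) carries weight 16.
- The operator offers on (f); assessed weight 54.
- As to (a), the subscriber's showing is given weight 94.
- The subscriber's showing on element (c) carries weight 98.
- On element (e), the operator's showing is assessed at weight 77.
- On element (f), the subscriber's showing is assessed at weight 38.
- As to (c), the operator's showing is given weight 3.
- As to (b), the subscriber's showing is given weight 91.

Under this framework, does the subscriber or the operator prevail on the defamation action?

Stage 1 (subscriber, clear and convincing evidence, weight is at least 76): (a) net 94−16=78 ≥ 76 — meets; (b) 91 ≥ 76 — meets; (c) net 98−3=95 ≥ 76 — meets.
  All elements met. The subscriber retains the burden for Stage 2.
Stage 2 (subscriber, any credible evidence, weight is at least 18): (d) 17 < 18 — fails.
  Not every element is met, so the subscriber fails to carry Stage 2.
So the operator prevails.

operator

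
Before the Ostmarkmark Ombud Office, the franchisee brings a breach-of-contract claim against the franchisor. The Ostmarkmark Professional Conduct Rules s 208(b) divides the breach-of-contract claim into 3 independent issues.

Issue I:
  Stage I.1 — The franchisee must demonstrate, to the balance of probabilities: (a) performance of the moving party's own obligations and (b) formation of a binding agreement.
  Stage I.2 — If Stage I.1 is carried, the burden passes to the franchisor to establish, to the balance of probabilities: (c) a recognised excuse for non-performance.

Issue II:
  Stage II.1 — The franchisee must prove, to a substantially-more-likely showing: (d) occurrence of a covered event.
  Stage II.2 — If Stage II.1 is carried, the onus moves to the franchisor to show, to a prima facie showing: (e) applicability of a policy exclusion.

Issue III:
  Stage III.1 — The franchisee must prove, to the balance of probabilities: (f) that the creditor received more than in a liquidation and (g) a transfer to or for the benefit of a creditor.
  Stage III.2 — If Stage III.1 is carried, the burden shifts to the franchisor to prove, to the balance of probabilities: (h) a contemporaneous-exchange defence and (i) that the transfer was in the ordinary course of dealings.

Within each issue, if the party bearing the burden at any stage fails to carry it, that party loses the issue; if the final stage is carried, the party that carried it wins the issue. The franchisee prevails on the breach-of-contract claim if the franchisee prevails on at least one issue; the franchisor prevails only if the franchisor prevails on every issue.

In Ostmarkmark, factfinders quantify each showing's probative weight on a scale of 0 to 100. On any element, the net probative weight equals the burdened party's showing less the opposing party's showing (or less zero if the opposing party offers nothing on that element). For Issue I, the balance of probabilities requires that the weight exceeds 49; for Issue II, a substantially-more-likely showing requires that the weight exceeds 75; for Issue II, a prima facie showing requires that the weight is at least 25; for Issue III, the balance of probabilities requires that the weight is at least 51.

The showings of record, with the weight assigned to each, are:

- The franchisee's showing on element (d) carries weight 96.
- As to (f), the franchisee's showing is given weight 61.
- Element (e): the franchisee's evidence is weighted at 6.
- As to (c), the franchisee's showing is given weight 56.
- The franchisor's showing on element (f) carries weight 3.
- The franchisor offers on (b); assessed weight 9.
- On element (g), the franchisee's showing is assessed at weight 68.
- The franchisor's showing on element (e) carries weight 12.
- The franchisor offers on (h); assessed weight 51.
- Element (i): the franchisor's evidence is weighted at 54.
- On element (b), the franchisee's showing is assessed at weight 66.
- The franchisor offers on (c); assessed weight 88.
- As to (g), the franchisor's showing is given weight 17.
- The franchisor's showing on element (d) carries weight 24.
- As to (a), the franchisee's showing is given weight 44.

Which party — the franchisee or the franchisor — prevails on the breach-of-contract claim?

— Issue I —
At Stage I.1 the franchisee must meet the balance of probabilities (weight exceeds 49): on (a) the weight is 44, ≤ 49, so (a) does not meet the standard; on (b) the weight is 66 less the opposing 9 gives net 57, which does exceed 49, so (b) meets the standard.
  The franchisee does not carry Stage I.1.
So the franchisor prevails on this issue.
— Issue II —
Stage II.1 — burden on franchisee; standard: a substantially-more-likely showing (weight exceeds 75).
    (d): 96 − 24 = 72 ≤ 75 [not met]
  The franchisee does not carry Stage II.1.
The analysis ends at Stage II.1; the franchisor prevails on this issue.
— Issue III —
Stage III.1 (franchisee, the balance of probabilities, weight is at least 51): (f) net 61−3=58 ≥ 51 — meets; (g) net 68−17=51 ≥ 51 — meets.
  Stage III.1 is satisfied; the onus moves to the franchisor.
Stage III.2 (franchisor, the balance of probabilities, weight is at least 51): (h) 51 ≥ 51 — meets; (i) 54 ≥ 51 — meets.
  Stage III.2 carried; the final stage is satisfied.
Every stage carried; the franchisor prevails on this issue.
Per-issue: Issue I → franchisor; Issue II → franchisor; Issue III → franchisor. The franchisee must prevail on at least one issue; overall, the franchisor prevails.

franchisor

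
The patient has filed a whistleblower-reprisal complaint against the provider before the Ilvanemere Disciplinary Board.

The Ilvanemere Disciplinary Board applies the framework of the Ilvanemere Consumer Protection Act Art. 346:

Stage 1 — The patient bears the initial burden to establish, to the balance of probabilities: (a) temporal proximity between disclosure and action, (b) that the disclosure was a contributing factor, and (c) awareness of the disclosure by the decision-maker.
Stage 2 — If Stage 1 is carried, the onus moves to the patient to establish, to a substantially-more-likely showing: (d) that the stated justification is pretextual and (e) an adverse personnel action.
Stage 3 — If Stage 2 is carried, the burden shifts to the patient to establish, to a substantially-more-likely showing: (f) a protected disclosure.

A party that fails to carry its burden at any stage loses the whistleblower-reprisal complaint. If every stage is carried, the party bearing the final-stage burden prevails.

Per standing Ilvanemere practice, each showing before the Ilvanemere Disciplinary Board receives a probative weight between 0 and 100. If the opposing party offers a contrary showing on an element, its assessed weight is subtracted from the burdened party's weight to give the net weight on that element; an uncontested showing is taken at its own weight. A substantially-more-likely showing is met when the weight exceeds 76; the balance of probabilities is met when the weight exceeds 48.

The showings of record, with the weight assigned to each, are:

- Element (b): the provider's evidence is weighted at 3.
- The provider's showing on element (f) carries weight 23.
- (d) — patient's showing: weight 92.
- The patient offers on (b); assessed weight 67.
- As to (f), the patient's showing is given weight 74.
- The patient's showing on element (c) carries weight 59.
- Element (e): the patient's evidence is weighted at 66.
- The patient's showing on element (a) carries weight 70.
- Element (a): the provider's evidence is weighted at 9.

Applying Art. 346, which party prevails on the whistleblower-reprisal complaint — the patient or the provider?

At Stage 1 the patient must meet the balance of probabilities (weight exceeds 48): on (a) the weight is 70 less the opposing 9 gives net 61, which does exceed 48, so (a) meets the standard; on (b) the weight is 67 less the opposing 3 gives net 64, which does exceed 48, so (b) meets the standard; on (c) the weight is 59, which does exceed 48, so (c) meets the standard.
  All elements met. The patient retains the burden for Stage 2.
At Stage 2 the patient must meet a substantially-more-likely showing (weight exceeds 76): on (d) the weight is 92, which does exceed 76, so (d) meets the standard; on (e) the weight is 66, which does not exceed 76, so (e) does not meet the standard.
  Stage 2 not carried; the patient fails its burden.
The provider prevails.

provider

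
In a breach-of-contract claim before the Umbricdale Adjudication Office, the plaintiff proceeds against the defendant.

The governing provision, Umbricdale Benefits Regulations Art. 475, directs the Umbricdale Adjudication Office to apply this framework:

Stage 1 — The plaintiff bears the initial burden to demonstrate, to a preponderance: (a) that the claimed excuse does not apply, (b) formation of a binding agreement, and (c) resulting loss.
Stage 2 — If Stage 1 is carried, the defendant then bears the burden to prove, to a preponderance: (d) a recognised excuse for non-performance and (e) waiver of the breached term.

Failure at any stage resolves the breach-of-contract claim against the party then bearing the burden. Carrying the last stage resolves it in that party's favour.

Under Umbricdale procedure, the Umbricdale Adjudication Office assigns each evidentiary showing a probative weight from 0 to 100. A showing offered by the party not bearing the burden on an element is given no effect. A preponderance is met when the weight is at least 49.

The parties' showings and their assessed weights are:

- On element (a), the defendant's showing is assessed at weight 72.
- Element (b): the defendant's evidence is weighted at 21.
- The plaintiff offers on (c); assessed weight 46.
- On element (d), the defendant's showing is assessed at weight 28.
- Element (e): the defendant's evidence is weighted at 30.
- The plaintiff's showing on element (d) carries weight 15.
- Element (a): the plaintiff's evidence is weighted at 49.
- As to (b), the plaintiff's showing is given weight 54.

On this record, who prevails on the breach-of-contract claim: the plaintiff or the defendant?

defendant

Stage 1 — burden on plaintiff; standard: a preponderance (weight is at least 49).
    (a): 49 (defendant's 72 disregarded) ≥ 49 [met]
    (b): 54 (defendant's 21 disregarded) ≥ 49 [met]
    (c): 46 < 49 [not met]
  Not every element is met, so the plaintiff fails to carry Stage 1.
So the defendant prevails.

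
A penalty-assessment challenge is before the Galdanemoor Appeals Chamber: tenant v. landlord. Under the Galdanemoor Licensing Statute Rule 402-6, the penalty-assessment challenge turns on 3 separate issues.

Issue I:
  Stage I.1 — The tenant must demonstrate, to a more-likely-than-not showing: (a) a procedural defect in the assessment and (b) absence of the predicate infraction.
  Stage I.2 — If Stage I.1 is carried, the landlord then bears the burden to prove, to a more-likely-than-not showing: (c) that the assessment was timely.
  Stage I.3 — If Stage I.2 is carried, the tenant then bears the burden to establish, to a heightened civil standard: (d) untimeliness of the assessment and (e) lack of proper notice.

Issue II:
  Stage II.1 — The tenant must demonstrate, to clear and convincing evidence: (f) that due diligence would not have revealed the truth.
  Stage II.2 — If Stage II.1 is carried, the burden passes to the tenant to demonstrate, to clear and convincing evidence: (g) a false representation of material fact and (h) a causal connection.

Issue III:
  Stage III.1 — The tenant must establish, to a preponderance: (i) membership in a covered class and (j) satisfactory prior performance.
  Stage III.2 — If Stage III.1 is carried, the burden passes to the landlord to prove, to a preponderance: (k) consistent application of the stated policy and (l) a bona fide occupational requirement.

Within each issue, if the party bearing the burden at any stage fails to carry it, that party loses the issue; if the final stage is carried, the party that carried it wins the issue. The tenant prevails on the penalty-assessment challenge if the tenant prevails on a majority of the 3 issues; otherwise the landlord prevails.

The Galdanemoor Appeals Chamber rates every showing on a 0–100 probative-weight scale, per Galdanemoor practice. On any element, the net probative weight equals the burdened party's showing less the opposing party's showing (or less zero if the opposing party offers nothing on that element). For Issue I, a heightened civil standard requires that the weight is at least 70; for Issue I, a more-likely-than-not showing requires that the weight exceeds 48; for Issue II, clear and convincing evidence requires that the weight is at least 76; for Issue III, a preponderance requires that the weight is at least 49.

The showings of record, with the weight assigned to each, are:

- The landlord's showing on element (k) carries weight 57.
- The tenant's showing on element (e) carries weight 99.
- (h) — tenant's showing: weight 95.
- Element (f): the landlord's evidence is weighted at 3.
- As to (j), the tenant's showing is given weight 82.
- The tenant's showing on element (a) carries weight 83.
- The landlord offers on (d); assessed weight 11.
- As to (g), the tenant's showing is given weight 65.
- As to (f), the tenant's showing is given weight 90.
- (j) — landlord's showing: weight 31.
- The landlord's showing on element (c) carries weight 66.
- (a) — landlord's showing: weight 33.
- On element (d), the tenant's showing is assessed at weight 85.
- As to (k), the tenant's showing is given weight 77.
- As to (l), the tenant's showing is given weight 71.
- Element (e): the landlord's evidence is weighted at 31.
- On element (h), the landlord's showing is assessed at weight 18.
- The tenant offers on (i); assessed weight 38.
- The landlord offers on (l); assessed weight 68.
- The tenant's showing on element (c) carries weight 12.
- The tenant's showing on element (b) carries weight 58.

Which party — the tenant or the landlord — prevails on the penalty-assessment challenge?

— Issue I —
At Stage I.1 the tenant must meet a more-likely-than-not showing (weight exceeds 48): on (a) the weight is 83 less the opposing 33 gives net 50, which does exceed 48, so (a) meets the standard; on (b) the weight is 58, > 48, so (b) meets the standard.
  All elements met. The burden passes to the landlord.
At Stage I.2 the landlord must meet a more-likely-than-not showing (weight exceeds 48): on (c) the weight is 66 less the opposing 12 gives net 54, > 48, so (c) meets the standard.
  Stage I.2 is satisfied; the onus moves to the tenant.
At Stage I.3 the tenant must meet a heightened civil standard (weight is at least 70): on (d) the weight is 85 less the opposing 11 gives net 74, ≥ 70, so (d) meets the standard; on (e) the weight is 99 less the opposing 31 gives net 68, which does not reach 70, so (e) does not meet the standard.
  Not every element is met, so the tenant fails to carry Stage I.3.
So the landlord prevails on this issue.
— Issue II —
Stage II.1 (tenant, clear and convincing evidence, weight is at least 76): (f) net 90−3=87 ≥ 76 — meets.
  Stage II.1 is satisfied; the tenant continues to bear the burden.
Stage II.2 (tenant, clear and convincing evidence, weight is at least 76): (g) 65 < 76 — fails; (h) net 95−18=77 ≥ 76 — meets.
  The tenant does not carry Stage II.2.
The landlord prevails on this issue.
— Issue III —
Stage III.1 — burden on tenant; standard: a preponderance (weight is at least 49).
    (i): 38 < 49 [not met]
    (j): 82 − 31 = 51 ≥ 49 [met]
  Stage III.1 not carried; the tenant fails its burden.
The landlord prevails on this issue.
Per-issue: Issue I → landlord; Issue II → landlord; Issue III → landlord. The tenant must prevail on a majority of issues; overall, the landlord prevails.

landlord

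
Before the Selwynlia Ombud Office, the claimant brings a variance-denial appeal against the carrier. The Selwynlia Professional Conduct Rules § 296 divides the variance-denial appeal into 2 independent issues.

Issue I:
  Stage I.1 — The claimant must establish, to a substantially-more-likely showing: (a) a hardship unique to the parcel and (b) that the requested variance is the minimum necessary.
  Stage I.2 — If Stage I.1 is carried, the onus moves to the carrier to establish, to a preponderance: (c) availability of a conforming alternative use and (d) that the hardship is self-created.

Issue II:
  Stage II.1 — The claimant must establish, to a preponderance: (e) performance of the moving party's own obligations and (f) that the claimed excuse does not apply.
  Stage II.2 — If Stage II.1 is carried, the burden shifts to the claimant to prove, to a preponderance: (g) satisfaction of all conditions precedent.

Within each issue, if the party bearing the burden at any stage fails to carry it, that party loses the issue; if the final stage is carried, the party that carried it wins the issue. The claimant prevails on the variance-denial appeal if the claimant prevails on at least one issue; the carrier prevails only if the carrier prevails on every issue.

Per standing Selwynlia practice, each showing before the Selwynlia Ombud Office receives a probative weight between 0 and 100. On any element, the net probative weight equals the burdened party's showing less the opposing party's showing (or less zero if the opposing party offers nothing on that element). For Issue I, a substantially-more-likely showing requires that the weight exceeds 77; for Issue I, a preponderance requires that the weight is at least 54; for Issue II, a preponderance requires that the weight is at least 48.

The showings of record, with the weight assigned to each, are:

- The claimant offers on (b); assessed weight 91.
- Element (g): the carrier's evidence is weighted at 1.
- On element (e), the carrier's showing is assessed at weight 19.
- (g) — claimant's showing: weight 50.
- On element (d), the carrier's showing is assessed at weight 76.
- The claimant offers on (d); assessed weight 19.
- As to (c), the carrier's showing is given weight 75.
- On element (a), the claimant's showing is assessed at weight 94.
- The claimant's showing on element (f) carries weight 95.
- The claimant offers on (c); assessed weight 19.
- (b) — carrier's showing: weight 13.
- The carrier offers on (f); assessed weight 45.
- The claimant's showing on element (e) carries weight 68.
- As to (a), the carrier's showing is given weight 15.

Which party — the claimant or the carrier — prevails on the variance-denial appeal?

— Issue I —
At Stage I.1 the claimant must meet a substantially-more-likely showing (weight exceeds 77): on (a) the weight is 94 less the opposing 15 gives net 79, > 77, so (a) meets the standard; on (b) the weight is 91 less the opposing 13 gives net 78, which does exceed 77, so (b) meets the standard.
  The claimant carries Stage I.1; the carrier now bears the burden.
At Stage I.2 the carrier must meet a preponderance (weight is at least 54): on (c) the weight is 75 less the opposing 19 gives net 56, which does reach 54, so (c) meets the standard; on (d) the weight is 76 less the opposing 19 gives net 57, ≥ 54, so (d) meets the standard.
  All elements met at the final stage.
All stages carried — the carrier prevails on this issue.
— Issue II —
Stage II.1 (claimant, a preponderance, weight is at least 48): (e) net 68−19=49 ≥ 48 — meets; (f) net 95−45=50 ≥ 48 — meets.
  All elements met. The claimant retains the burden for Stage II.2.
Stage II.2 (claimant, a preponderance, weight is at least 48): (g) net 50−1=49 ≥ 48 — meets.
  The claimant carries the last stage.
Every stage carried; the claimant prevails on this issue.
Per-issue: Issue I → carrier; Issue II → claimant. The claimant must prevail on at least one issue; overall, the claimant prevails.

claimant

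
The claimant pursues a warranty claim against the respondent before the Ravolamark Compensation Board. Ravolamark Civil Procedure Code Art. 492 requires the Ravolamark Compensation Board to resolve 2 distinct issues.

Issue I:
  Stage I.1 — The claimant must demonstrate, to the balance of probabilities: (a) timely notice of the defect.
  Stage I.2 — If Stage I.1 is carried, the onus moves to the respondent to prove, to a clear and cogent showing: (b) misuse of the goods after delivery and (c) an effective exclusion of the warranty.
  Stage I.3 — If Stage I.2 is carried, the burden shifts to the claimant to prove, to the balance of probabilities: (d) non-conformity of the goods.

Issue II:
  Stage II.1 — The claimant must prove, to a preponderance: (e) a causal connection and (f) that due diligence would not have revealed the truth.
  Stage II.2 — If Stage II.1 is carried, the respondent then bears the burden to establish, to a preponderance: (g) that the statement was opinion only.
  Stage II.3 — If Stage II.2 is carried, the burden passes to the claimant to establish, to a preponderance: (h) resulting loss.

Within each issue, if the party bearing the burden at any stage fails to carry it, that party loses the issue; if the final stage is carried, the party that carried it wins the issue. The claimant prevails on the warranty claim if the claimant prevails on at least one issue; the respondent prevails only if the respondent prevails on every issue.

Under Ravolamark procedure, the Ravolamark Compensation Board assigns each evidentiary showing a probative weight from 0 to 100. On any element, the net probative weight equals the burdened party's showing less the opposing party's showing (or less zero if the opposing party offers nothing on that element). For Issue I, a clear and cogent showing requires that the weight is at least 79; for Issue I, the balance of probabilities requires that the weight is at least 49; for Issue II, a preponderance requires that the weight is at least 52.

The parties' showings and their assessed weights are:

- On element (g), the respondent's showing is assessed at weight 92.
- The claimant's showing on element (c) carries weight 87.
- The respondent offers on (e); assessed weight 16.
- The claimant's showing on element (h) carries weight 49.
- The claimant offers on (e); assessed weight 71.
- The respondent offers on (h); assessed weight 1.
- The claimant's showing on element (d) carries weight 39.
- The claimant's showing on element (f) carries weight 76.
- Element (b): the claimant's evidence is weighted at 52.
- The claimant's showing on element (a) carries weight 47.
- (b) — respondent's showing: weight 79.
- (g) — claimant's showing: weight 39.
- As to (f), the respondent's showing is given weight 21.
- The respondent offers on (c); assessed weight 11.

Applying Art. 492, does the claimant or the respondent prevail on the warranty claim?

— Issue I —
Stage I.1 — burden on claimant; standard: the balance of probabilities (weight is at least 49).
    (a): 47 < 49 [not met]
  The claimant does not carry Stage I.1.
The analysis ends at Stage I.1; the respondent prevails on this issue.
— Issue II —
Stage II.1 (claimant, a preponderance, weight is at least 52): (e) net 71−16=55 ≥ 52 — meets; (f) net 76−21=55 ≥ 52 — meets.
  The claimant carries Stage II.1; the respondent now bears the burden.
Stage II.2 (respondent, a preponderance, weight is at least 52): (g) net 92−39=53 ≥ 52 — meets.
  The respondent carries Stage II.2; the claimant now bears the burden.
Stage II.3 (claimant, a preponderance, weight is at least 52): (h) net 49−1=48 < 52 — fails.
  The claimant does not carry Stage II.3.
The respondent prevails on this issue.
Per-issue: Issue I → respondent; Issue II → respondent. The claimant must prevail on at least one issue; overall, the respondent prevails.

respondent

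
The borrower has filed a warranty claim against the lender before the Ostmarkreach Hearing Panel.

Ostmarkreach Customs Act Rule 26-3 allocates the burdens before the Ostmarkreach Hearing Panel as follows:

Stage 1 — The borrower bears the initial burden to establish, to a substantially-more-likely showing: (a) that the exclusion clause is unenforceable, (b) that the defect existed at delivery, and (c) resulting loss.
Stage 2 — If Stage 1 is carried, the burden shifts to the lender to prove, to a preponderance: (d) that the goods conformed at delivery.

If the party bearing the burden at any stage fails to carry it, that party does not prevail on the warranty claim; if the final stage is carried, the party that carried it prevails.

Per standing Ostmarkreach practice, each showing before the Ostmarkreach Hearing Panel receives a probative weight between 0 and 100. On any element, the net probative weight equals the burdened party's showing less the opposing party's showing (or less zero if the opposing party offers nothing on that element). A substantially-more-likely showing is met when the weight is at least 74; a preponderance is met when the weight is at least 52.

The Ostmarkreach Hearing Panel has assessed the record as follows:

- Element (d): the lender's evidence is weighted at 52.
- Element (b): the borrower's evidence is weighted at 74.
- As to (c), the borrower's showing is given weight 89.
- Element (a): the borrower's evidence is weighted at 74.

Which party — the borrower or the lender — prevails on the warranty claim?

lender

Stage 1 — burden on borrower; standard: a substantially-more-likely showing (weight is at least 74).
    (a): 74 ≥ 74 [met]
    (b): 74 ≥ 74 [met]
    (c): 89 ≥ 74 [met]
  The borrower carries Stage 1; the lender now bears the burden.
Stage 2 — burden on lender; standard: a preponderance (weight is at least 52).
    (d): 52 ≥ 52 [met]
  All elements met at the final stage.
All stages carried — the lender prevails.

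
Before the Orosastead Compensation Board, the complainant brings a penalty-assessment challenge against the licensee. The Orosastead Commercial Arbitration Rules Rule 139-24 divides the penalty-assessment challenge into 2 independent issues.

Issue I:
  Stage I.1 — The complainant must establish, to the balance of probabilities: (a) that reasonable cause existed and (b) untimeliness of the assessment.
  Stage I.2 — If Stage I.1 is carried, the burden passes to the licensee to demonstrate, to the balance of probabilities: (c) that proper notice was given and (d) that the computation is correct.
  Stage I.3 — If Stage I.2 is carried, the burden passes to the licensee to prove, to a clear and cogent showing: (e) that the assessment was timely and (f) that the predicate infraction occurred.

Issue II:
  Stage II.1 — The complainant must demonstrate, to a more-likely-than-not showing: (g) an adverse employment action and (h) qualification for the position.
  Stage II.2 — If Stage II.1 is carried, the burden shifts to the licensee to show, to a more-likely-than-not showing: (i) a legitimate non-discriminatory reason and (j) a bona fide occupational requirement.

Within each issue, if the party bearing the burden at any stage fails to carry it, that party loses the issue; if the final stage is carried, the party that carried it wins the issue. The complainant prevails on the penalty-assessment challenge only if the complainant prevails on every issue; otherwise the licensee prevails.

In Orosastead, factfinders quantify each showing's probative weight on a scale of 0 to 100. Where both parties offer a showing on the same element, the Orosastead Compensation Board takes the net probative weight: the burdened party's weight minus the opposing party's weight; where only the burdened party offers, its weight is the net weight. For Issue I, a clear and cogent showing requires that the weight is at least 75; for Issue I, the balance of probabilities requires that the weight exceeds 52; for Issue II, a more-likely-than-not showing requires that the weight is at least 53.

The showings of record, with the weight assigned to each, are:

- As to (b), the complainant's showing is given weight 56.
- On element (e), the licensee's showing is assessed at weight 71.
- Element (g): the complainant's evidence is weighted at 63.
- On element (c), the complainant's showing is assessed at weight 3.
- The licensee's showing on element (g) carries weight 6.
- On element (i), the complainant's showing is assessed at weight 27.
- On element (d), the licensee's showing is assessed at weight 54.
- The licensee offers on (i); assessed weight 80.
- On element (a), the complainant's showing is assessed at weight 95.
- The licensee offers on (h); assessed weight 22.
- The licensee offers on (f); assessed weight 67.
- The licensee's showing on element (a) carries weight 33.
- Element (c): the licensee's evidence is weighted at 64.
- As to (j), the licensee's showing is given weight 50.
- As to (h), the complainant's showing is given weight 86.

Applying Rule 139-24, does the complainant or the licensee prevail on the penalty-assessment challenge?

complainant

— Issue I —
At Stage I.1 the complainant must meet the balance of probabilities (weight exceeds 52): on (a) the weight is 95 less the opposing 33 gives net 62, > 52, so (a) meets the standard; on (b) the weight is 56, which does exceed 52, so (b) meets the standard.
  Stage I.1 carried; the burden shifts to the licensee.
At Stage I.2 the licensee must meet the balance of probabilities (weight exceeds 52): on (c) the weight is 64 less the opposing 3 gives net 61, which does exceed 52, so (c) meets the standard; on (d) the weight is 54, > 52, so (d) meets the standard.
  Stage I.2 carried; the burden remains with the licensee.
At Stage I.3 the licensee must meet a clear and cogent showing (weight is at least 75): on (e) the weight is 71, which does not reach 75, so (e) does not meet the standard; on (f) the weight is 67, which does not reach 75, so (f) does not meet the standard.
  The licensee does not carry Stage I.3.
So the complainant prevails on this issue.
— Issue II —
At Stage II.1 the complainant must meet a more-likely-than-not showing (weight is at least 53): on (g) the weight is 63 less the opposing 6 gives net 57, which does reach 53, so (g) meets the standard; on (h) the weight is 86 less the opposing 22 gives net 64, which does reach 53, so (h) meets the standard.
  Stage II.1 carried; the burden shifts to the licensee.
At Stage II.2 the licensee must meet a more-likely-than-not showing (weight is at least 53): on (i) the weight is 80 less the opposing 27 gives net 53, which does reach 53, so (i) meets the standard; on (j) the weight is 50, which does not reach 53, so (j) does not meet the standard.
  The licensee does not carry Stage II.2.
The analysis ends at Stage II.2; the complainant prevails on this issue.
Per-issue: Issue I → complainant; Issue II → complainant. The complainant must prevail on every issue; overall, the complainant prevails.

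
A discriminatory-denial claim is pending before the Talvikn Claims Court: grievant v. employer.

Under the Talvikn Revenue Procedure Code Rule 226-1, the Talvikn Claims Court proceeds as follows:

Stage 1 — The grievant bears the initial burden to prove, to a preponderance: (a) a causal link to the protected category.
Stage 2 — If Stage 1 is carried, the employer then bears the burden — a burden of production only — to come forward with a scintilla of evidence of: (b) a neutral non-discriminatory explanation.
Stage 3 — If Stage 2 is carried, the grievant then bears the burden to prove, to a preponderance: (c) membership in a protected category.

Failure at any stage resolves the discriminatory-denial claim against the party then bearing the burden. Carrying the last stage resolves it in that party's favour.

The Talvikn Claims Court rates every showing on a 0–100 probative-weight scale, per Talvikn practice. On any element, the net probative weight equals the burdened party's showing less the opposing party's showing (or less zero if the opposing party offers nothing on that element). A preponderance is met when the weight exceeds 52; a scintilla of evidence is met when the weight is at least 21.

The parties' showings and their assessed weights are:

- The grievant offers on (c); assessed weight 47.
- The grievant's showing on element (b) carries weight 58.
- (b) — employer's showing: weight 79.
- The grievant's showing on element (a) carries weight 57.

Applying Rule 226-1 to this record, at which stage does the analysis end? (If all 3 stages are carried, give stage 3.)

Stage 1 (grievant, a preponderance, weight exceeds 52): (a) 57 > 52 — meets.
  The grievant carries Stage 1; the employer now bears the burden.
Stage 2 (employer, a scintilla of evidence, weight is at least 21): (b) net 79−58=21 ≥ 21 — meets.
  Stage 2 is satisfied; the onus moves to the grievant.
Stage 3 (grievant, a preponderance, weight exceeds 52): (c) 47 ≤ 52 — fails.
  Stage 3 not carried; the grievant fails its burden.
So the employer prevails.

stage 3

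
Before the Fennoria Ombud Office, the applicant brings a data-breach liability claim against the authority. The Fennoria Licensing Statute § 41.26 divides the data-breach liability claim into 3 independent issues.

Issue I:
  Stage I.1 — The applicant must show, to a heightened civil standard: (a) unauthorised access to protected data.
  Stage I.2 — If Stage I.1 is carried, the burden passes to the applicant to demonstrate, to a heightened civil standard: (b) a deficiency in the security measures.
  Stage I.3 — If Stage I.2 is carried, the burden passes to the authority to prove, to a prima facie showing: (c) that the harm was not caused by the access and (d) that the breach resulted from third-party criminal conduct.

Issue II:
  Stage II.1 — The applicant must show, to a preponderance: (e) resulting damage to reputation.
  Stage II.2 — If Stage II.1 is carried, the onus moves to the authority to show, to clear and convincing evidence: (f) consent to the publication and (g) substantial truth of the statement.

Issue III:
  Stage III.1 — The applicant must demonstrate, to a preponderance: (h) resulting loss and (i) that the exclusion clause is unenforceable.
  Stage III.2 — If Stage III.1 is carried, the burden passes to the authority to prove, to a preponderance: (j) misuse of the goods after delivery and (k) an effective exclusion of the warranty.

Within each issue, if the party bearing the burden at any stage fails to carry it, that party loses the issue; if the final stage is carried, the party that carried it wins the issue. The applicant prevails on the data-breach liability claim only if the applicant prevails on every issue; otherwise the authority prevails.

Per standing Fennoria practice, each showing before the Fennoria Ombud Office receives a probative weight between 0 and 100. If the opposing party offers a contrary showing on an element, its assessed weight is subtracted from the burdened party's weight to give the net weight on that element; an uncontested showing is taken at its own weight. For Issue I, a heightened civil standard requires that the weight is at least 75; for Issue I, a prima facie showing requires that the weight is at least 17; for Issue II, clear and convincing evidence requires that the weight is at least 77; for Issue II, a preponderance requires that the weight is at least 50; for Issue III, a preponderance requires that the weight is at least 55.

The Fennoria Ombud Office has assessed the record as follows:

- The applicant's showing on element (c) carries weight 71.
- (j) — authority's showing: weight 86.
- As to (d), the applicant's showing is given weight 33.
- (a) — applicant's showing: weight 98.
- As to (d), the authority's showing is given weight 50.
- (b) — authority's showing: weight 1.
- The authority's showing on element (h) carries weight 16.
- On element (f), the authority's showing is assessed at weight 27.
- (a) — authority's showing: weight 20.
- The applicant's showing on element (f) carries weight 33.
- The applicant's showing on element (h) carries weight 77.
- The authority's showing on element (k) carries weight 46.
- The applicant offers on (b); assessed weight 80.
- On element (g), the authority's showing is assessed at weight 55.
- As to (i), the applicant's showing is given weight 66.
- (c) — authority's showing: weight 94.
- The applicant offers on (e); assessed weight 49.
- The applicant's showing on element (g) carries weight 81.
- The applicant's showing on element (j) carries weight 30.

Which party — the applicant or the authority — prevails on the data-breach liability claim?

— Issue I —
At Stage I.1 the applicant must meet a heightened civil standard (weight is at least 75): on (a) the weight is 98 less the opposing 20 gives net 78, which does reach 75, so (a) meets the standard.
  Stage I.1 is satisfied; the applicant continues to bear the burden.
At Stage I.2 the applicant must meet a heightened civil standard (weight is at least 75): on (b) the weight is 80 less the opposing 1 gives net 79, which does reach 75, so (b) meets the standard.
  Stage I.2 is satisfied; the onus moves to the authority.
At Stage I.3 the authority must meet a prima facie showing (weight is at least 17): on (c) the weight is 94 less the opposing 71 gives net 23, ≥ 17, so (c) meets the standard; on (d) the weight is 50 less the opposing 33 gives net 17, ≥ 17, so (d) meets the standard.
  All elements met at the final stage.
With every stage satisfied, the authority prevails on this issue.
— Issue II —
At Stage II.1 the applicant must meet a preponderance (weight is at least 50): on (e) the weight is 49, < 50, so (e) does not meet the standard.
  Not every element is met, so the applicant fails to carry Stage II.1.
So the authority prevails on this issue.
— Issue III —
At Stage III.1 the applicant must meet a preponderance (weight is at least 55): on (h) the weight is 77 less the opposing 16 gives net 61, ≥ 55, so (h) meets the standard; on (i) the weight is 66, ≥ 55, so (i) meets the standard.
  Stage III.1 carried; the burden shifts to the authority.
At Stage III.2 the authority must meet a preponderance (weight is at least 55): on (j) the weight is 86 less the opposing 30 gives net 56, ≥ 55, so (j) meets the standard; on (k) the weight is 46, < 55, so (k) does not meet the standard.
  Stage III.2 not carried; the authority fails its burden.
The analysis ends at Stage III.2; the applicant prevails on this issue.
Per-issue: Issue I → authority; Issue II → authority; Issue III → applicant. The applicant must prevail on every issue; overall, the authority prevails.

authority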